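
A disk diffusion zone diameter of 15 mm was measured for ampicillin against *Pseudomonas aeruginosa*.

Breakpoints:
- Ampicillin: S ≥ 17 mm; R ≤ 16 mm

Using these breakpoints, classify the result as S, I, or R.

Ampicillin: 15 mm is ≤ 16 mm → R

R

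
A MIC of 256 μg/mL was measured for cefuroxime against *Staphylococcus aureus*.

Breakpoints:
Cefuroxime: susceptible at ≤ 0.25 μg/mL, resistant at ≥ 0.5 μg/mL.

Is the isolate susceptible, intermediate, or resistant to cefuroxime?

Cefuroxime 256 μg/mL: ≥ 0.5 μg/mL ⇒ R

Resistant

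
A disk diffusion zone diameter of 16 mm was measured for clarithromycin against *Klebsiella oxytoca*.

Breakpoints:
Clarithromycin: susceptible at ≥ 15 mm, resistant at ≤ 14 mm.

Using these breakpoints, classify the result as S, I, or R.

S

Clarithromycin 16 mm: ≥ 15 mm ⇒ Susceptible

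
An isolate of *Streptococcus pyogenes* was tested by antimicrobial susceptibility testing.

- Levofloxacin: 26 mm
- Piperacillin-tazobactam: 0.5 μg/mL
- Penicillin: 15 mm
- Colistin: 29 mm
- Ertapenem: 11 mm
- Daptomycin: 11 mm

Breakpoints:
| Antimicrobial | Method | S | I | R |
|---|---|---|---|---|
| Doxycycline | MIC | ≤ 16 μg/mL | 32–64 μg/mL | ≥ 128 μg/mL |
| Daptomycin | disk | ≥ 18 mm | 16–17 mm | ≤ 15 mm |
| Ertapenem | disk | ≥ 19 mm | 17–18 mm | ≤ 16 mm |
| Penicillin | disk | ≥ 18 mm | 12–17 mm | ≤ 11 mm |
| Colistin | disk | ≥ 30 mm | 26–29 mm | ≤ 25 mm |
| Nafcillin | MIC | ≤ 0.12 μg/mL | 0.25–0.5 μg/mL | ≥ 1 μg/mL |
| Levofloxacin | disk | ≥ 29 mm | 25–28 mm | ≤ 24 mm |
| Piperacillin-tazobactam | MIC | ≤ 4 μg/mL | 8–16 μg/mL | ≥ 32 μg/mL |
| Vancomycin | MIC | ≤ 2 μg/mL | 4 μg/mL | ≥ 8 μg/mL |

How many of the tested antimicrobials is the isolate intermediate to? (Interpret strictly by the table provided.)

Levofloxacin 26 mm: in 25–28 mm → I
Piperacillin-tazobactam (0.5 μg/mL) ≤ 4 μg/mL — S
Penicillin: 15 mm is in 12–17 mm ⇒ Intermediate
Colistin (29 mm) in 26–29 mm → intermediate
Ertapenem: 11 mm is ≤ 16 mm — resistant
Daptomycin (11 mm) ≤ 15 mm — resistant
Intermediate: 3

3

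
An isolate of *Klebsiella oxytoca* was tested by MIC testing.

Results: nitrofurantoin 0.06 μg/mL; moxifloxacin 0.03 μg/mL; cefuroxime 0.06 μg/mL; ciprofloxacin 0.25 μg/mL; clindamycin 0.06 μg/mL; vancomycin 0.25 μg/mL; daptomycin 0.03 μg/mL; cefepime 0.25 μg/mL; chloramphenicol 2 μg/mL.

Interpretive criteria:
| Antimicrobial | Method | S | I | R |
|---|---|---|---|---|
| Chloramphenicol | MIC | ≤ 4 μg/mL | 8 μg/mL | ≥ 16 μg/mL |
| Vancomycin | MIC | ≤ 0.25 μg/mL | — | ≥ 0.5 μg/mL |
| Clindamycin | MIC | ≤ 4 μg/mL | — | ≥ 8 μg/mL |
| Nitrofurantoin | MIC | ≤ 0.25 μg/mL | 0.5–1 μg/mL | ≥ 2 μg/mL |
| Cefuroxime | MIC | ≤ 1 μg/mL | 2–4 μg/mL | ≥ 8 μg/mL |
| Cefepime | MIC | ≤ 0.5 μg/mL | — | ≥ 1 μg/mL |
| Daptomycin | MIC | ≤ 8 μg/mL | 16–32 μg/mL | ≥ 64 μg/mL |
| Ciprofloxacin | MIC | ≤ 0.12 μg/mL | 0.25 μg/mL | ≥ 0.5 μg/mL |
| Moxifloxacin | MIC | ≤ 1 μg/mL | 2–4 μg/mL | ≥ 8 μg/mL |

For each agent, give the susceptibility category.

Nitrofurantoin: 0.06 μg/mL is ≤ 0.25 μg/mL ⇒ S
Moxifloxacin: 0.03 μg/mL is ≤ 1 μg/mL → Susceptible
Cefuroxime 0.06 μg/mL: ≤ 1 μg/mL ⇒ S
Ciprofloxacin: 0.25 μg/mL is = 0.25 μg/mL ⇒ I
Clindamycin 0.06 μg/mL: ≤ 4 μg/mL → susceptible
Vancomycin 0.25 μg/mL: ≤ 0.25 μg/mL → S
Daptomycin 0.03 μg/mL: ≤ 8 μg/mL ⇒ Susceptible
Cefepime (0.25 μg/mL) ≤ 0.5 μg/mL → susceptible
Chloramphenicol (2 μg/mL) ≤ 4 μg/mL ⇒ S

S, S, S, I, S, S, S, S, S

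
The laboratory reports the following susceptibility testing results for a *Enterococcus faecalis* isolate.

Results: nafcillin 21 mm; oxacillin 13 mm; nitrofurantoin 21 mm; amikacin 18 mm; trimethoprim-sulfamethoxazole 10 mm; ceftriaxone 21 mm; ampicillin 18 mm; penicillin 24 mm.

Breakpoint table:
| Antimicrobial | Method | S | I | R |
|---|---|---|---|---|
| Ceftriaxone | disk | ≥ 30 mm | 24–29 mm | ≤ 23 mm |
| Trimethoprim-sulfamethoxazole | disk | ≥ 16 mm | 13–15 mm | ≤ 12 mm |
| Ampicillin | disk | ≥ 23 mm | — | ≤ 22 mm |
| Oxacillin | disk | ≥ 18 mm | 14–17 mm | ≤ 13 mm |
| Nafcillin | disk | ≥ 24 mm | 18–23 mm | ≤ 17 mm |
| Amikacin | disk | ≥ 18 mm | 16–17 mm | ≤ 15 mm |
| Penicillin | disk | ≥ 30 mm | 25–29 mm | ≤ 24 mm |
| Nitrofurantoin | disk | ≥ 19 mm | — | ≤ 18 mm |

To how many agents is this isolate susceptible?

Nafcillin 21 mm: in 18–23 mm → I
Oxacillin (13 mm) ≤ 13 mm ⇒ resistant
Nitrofurantoin 21 mm: ≥ 19 mm → Susceptible
Amikacin (18 mm) ≥ 18 mm ⇒ susceptible
Trimethoprim-sulfamethoxazole 10 mm: ≤ 12 mm ⇒ R
Ceftriaxone: 21 mm is ≤ 23 mm — Resistant
Ampicillin: 18 mm is ≤ 22 mm → Resistant
Penicillin 24 mm: ≤ 24 mm — Resistant
Susceptible: 2

2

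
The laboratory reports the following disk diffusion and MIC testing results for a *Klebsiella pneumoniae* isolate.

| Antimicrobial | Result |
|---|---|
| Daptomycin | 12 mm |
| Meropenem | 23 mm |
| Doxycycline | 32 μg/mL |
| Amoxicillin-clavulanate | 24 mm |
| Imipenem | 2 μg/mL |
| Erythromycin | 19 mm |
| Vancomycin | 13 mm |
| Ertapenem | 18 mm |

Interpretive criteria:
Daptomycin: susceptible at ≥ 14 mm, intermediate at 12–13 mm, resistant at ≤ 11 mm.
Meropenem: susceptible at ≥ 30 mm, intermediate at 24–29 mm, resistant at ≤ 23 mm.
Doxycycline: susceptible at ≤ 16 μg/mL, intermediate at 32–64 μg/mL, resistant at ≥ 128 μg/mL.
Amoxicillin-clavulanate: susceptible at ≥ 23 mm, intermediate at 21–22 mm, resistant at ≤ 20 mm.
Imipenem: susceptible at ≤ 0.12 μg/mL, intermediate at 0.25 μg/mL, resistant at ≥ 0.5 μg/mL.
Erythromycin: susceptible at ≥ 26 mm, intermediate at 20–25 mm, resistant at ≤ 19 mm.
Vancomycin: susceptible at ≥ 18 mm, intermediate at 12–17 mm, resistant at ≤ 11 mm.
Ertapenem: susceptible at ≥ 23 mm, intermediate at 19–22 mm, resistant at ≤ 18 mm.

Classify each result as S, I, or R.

I, R, I, S, R, R, I, R

Daptomycin: 12 mm is in 12–13 mm → Intermediate
Meropenem (23 mm) ≤ 23 mm — Resistant
Doxycycline (32 μg/mL) in 32–64 μg/mL → Intermediate
Amoxicillin-clavulanate 24 mm: ≥ 23 mm → S
Imipenem 2 μg/mL: ≥ 0.5 μg/mL — resistant
Erythromycin 19 mm: ≤ 19 mm → resistant
Vancomycin (13 mm) in 12–17 mm → Intermediate
Ertapenem (18 mm) ≤ 18 mm — resistant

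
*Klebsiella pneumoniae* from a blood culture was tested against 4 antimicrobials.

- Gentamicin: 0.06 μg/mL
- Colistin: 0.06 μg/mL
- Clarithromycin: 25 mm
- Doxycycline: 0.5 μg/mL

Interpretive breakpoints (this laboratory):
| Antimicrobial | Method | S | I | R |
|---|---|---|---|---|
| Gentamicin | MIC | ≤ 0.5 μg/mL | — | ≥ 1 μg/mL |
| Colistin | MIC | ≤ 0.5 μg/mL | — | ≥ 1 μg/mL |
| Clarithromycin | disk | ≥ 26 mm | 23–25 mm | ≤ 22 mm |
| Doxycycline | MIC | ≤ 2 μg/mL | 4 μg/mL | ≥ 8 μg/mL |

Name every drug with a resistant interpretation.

Gentamicin: 0.06 μg/mL is ≤ 0.5 μg/mL ⇒ susceptible
Colistin (0.06 μg/mL) ≤ 0.5 μg/mL — S
Clarithromycin 25 mm: in 23–25 mm ⇒ Intermediate
Doxycycline (0.5 μg/mL) ≤ 2 μg/mL — susceptible

none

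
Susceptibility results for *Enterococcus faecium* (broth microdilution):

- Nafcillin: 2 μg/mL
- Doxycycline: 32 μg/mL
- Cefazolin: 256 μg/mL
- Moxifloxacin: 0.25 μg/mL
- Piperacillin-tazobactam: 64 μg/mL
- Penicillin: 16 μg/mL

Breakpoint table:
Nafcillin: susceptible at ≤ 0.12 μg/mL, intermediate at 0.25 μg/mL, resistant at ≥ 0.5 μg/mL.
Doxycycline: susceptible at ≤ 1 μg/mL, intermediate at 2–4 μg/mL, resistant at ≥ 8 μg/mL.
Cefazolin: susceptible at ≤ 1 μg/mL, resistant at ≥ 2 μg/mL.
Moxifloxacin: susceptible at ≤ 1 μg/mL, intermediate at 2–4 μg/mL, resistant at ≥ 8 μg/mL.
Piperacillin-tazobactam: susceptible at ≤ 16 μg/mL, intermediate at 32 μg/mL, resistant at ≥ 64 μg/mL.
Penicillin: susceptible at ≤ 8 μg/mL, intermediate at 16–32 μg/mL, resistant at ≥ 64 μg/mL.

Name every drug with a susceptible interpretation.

Nafcillin: 2 μg/mL is ≥ 0.5 μg/mL → Resistant
Doxycycline: 32 μg/mL is ≥ 8 μg/mL — resistant
Cefazolin (256 μg/mL) ≥ 2 μg/mL ⇒ R
Moxifloxacin: 0.25 μg/mL is ≤ 1 μg/mL → Susceptible
Piperacillin-tazobactam 64 μg/mL: ≥ 64 μg/mL — resistant
Penicillin: 16 μg/mL is in 16–32 μg/mL ⇒ Intermediate

moxifloxacin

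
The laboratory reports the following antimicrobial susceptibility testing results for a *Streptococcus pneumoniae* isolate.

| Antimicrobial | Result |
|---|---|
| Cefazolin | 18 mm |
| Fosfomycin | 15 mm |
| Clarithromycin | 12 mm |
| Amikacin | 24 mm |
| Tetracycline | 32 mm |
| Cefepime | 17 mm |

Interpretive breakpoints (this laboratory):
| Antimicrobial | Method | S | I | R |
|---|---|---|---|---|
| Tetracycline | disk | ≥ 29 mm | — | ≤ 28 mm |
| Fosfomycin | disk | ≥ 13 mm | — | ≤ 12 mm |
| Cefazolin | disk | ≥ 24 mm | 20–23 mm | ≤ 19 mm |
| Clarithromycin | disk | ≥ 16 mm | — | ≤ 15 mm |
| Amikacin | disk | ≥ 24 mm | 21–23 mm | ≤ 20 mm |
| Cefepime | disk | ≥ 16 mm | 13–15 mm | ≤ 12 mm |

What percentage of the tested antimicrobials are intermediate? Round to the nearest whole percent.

Cefazolin 18 mm: ≤ 19 mm → resistant
Fosfomycin (15 mm) ≥ 13 mm — Susceptible
Clarithromycin: 12 mm is ≤ 15 mm ⇒ Resistant
Amikacin: 24 mm is ≥ 24 mm → Susceptible
Tetracycline (32 mm) ≥ 29 mm → Susceptible
Cefepime (17 mm) ≥ 16 mm → susceptible
Intermediate: 0/6

0%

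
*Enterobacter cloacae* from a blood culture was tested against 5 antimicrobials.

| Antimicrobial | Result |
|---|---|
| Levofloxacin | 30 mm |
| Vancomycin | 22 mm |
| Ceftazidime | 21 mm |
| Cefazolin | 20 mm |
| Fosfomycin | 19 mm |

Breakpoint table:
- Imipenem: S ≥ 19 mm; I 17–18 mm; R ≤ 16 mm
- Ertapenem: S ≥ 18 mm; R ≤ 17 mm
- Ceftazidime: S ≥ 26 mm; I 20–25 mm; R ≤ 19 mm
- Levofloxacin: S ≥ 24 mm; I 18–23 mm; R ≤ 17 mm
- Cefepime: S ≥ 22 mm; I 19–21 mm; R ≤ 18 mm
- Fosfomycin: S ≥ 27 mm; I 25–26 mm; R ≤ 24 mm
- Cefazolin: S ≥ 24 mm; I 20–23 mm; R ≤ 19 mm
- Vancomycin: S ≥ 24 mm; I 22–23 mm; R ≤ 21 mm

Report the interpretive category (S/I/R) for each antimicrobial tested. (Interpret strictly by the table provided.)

S, I, I, I, R

Levofloxacin (30 mm) ≥ 24 mm → Susceptible
Vancomycin: 22 mm is in 22–23 mm → Intermediate
Ceftazidime: 21 mm is in 20–25 mm — Intermediate
Cefazolin: 20 mm is in 20–23 mm → intermediate
Fosfomycin 19 mm: ≤ 24 mm → R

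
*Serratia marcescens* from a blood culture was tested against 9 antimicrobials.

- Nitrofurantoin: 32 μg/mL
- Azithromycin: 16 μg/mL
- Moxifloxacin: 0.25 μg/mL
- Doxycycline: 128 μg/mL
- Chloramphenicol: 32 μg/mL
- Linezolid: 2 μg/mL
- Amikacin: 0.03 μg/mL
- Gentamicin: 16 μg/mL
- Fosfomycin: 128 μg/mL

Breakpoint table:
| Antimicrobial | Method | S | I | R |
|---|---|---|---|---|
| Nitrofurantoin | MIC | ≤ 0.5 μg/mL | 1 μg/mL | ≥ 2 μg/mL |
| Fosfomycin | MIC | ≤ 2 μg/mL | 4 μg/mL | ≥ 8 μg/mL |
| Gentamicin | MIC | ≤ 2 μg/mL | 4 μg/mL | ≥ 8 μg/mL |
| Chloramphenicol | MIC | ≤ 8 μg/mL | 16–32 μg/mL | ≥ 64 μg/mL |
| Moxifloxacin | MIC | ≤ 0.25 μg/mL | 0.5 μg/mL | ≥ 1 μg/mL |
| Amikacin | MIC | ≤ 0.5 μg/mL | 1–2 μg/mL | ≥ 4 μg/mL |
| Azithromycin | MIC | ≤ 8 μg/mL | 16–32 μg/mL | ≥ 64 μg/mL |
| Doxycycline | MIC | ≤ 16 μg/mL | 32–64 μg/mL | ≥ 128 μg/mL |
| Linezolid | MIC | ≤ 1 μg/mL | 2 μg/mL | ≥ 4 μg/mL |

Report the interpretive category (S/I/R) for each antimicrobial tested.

R, I, S, R, I, I, S, R, R

Nitrofurantoin: 32 μg/mL is ≥ 2 μg/mL — resistant
Azithromycin (16 μg/mL) in 16–32 μg/mL ⇒ Intermediate
Moxifloxacin 0.25 μg/mL: ≤ 0.25 μg/mL ⇒ susceptible
Doxycycline (128 μg/mL) ≥ 128 μg/mL → resistant
Chloramphenicol: 32 μg/mL is in 16–32 μg/mL → Intermediate
Linezolid: 2 μg/mL is = 2 μg/mL ⇒ Intermediate
Amikacin: 0.03 μg/mL is ≤ 0.5 μg/mL ⇒ susceptible
Gentamicin 16 μg/mL: ≥ 8 μg/mL → resistant
Fosfomycin (128 μg/mL) ≥ 8 μg/mL — R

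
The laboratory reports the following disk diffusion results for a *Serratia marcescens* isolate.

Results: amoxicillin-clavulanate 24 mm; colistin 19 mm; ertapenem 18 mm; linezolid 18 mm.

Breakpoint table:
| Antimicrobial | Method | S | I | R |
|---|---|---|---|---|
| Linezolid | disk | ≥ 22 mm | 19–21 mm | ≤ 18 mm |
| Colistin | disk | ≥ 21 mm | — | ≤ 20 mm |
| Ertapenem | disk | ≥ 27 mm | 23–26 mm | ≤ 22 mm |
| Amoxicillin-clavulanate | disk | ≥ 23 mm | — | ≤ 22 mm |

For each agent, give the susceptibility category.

S, R, R, R

Amoxicillin-clavulanate (24 mm) ≥ 23 mm → susceptible
Colistin: 19 mm is ≤ 20 mm — Resistant
Ertapenem: 18 mm is ≤ 22 mm — R
Linezolid: 18 mm is ≤ 18 mm → Resistant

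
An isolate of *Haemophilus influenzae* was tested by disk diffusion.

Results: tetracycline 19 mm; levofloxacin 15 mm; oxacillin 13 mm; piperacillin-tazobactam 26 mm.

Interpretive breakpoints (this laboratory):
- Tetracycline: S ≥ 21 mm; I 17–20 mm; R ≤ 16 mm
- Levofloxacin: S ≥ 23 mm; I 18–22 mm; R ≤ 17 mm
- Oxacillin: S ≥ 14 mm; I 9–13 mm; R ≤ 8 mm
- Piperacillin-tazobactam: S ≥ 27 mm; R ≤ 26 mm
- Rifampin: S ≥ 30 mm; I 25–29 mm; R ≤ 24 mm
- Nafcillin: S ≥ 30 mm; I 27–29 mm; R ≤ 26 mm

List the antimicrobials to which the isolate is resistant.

Tetracycline (19 mm) in 17–20 mm ⇒ I
Levofloxacin: 15 mm is ≤ 17 mm — Resistant
Oxacillin (13 mm) in 9–13 mm ⇒ I
Piperacillin-tazobactam: 26 mm is ≤ 26 mm — R

levofloxacin, piperacillin-tazobactam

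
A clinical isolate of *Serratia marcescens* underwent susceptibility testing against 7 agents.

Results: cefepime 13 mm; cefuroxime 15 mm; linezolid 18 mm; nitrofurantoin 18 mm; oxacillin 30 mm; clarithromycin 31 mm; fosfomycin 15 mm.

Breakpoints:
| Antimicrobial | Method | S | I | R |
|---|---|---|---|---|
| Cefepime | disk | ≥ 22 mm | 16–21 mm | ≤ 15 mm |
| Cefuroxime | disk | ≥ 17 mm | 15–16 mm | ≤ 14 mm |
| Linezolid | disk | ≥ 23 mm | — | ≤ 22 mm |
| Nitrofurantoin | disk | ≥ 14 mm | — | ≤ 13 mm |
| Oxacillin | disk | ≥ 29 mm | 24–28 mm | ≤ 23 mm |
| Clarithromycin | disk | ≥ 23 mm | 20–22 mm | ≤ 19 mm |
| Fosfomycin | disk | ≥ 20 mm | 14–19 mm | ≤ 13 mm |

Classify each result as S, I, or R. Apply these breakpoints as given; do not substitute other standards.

R, I, R, S, S, S, I

Cefepime (13 mm) ≤ 15 mm → Resistant
Cefuroxime: 15 mm is in 15–16 mm → Intermediate
Linezolid: 18 mm is ≤ 22 mm ⇒ R
Nitrofurantoin (18 mm) ≥ 14 mm ⇒ S
Oxacillin 30 mm: ≥ 29 mm → Susceptible
Clarithromycin: 31 mm is ≥ 23 mm ⇒ S
Fosfomycin: 15 mm is in 14–19 mm ⇒ intermediate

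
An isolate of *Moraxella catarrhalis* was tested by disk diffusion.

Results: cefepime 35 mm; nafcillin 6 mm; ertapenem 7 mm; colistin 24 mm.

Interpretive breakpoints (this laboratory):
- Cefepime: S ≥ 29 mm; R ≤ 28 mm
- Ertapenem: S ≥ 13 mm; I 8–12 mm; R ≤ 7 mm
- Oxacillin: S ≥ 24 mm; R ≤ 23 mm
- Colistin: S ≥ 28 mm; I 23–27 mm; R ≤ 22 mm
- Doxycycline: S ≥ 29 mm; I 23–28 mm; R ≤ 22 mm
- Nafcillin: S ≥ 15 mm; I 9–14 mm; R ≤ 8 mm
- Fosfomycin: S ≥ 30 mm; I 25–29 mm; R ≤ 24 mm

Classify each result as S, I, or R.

S, R, R, I

Cefepime: 35 mm is ≥ 29 mm → susceptible
Nafcillin: 6 mm is ≤ 8 mm ⇒ R
Ertapenem (7 mm) ≤ 7 mm — resistant
Colistin 24 mm: in 23–27 mm → intermediate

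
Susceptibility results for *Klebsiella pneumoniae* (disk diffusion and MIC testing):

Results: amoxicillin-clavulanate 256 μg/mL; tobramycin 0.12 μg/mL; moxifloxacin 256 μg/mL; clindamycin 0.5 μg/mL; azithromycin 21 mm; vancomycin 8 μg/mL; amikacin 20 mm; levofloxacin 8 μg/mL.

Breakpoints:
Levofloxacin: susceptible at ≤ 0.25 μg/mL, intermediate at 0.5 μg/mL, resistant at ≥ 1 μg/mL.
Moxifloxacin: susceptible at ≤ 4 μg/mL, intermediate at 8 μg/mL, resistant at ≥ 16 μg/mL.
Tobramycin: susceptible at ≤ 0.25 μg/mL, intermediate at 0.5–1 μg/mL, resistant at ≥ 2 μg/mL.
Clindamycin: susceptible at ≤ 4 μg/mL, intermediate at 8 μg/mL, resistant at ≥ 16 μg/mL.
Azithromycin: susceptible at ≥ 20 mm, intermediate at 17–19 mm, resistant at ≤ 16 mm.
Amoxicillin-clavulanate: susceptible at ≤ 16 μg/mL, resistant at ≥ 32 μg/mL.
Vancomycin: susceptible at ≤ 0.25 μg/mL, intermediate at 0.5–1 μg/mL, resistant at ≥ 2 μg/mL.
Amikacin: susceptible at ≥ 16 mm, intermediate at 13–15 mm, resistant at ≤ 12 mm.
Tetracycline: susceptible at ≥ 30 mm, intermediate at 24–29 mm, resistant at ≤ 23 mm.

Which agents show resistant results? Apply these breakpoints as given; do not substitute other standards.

Amoxicillin-clavulanate: 256 μg/mL is ≥ 32 μg/mL ⇒ R
Tobramycin (0.12 μg/mL) ≤ 0.25 μg/mL — S
Moxifloxacin 256 μg/mL: ≥ 16 μg/mL ⇒ Resistant
Clindamycin: 0.5 μg/mL is ≤ 4 μg/mL — S
Azithromycin 21 mm: ≥ 20 mm — susceptible
Vancomycin (8 μg/mL) ≥ 2 μg/mL ⇒ R
Amikacin: 20 mm is ≥ 16 mm ⇒ S
Levofloxacin 8 μg/mL: ≥ 1 μg/mL ⇒ R

amoxicillin-clavulanate, moxifloxacin, vancomycin, levofloxacin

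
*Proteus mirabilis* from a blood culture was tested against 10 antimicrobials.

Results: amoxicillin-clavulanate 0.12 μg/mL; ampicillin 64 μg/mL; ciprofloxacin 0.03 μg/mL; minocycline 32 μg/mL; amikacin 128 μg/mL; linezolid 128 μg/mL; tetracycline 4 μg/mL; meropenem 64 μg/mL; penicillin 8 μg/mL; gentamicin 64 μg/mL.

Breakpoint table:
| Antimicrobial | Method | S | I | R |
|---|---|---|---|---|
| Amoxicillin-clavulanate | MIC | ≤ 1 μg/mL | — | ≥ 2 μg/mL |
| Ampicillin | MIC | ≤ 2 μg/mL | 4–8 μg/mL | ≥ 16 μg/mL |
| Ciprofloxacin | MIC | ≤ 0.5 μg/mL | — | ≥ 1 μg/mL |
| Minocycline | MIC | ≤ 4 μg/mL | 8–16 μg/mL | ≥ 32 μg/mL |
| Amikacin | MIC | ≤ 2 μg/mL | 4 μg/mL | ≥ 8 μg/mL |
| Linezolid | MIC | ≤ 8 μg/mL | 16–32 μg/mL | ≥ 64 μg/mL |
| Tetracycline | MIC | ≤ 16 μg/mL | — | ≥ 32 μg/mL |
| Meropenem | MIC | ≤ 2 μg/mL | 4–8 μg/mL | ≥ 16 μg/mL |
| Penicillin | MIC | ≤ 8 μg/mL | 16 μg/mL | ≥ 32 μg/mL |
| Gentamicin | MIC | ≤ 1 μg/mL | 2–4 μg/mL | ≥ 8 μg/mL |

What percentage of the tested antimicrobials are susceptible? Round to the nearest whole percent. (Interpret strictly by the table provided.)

Amoxicillin-clavulanate: 0.12 μg/mL is ≤ 1 μg/mL ⇒ Susceptible
Ampicillin 64 μg/mL: ≥ 16 μg/mL ⇒ Resistant
Ciprofloxacin 0.03 μg/mL: ≤ 0.5 μg/mL ⇒ susceptible
Minocycline (32 μg/mL) ≥ 32 μg/mL ⇒ R
Amikacin: 128 μg/mL is ≥ 8 μg/mL ⇒ Resistant
Linezolid 128 μg/mL: ≥ 64 μg/mL ⇒ R
Tetracycline: 4 μg/mL is ≤ 16 μg/mL → Susceptible
Meropenem (64 μg/mL) ≥ 16 μg/mL ⇒ Resistant
Penicillin: 8 μg/mL is ≤ 8 μg/mL → S
Gentamicin 64 μg/mL: ≥ 8 μg/mL — Resistant
Susceptible: 4/10

40%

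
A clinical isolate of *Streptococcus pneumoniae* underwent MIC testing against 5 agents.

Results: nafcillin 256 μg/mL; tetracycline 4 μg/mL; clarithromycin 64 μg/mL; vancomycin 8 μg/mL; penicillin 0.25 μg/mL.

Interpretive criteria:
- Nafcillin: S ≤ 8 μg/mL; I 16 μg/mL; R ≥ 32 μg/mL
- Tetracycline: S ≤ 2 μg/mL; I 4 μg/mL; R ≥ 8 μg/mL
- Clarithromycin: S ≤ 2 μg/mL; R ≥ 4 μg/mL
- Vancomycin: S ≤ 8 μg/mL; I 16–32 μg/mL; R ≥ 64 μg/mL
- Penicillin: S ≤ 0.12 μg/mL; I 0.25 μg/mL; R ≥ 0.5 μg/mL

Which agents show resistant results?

nafcillin, clarithromycin

Nafcillin: 256 μg/mL is ≥ 32 μg/mL — R
Tetracycline 4 μg/mL: = 4 μg/mL ⇒ I
Clarithromycin 64 μg/mL: ≥ 4 μg/mL ⇒ R
Vancomycin 8 μg/mL: ≤ 8 μg/mL — Susceptible
Penicillin: 0.25 μg/mL is = 0.25 μg/mL — Intermediate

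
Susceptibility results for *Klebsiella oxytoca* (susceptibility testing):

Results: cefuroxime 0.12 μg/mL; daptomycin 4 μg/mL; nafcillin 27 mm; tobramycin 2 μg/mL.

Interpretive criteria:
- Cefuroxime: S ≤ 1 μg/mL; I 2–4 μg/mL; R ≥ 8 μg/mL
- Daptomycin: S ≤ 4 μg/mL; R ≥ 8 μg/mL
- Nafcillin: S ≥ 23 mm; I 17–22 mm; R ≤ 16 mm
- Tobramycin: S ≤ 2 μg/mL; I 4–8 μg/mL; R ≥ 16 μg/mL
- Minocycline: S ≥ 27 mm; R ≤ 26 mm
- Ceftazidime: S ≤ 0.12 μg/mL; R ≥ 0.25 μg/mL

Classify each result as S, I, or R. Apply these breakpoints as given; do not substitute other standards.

S, S, S, S

Cefuroxime (0.12 μg/mL) ≤ 1 μg/mL ⇒ S
Daptomycin (4 μg/mL) ≤ 4 μg/mL — Susceptible
Nafcillin (27 mm) ≥ 23 mm — susceptible
Tobramycin: 2 μg/mL is ≤ 2 μg/mL → susceptible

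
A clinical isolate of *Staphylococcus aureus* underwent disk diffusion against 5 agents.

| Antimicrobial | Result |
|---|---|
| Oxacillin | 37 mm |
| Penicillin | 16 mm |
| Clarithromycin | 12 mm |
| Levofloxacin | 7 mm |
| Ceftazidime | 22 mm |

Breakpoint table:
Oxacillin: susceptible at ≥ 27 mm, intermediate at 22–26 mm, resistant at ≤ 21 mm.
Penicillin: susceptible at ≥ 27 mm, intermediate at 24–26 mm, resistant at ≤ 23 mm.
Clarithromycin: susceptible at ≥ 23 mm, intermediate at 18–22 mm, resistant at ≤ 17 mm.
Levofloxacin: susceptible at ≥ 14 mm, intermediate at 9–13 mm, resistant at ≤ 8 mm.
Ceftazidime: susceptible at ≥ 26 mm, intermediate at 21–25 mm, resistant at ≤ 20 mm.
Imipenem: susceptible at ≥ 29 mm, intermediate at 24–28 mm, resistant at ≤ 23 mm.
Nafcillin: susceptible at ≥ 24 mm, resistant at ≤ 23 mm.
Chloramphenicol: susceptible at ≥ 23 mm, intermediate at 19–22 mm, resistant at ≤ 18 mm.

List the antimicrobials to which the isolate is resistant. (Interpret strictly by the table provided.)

penicillin, clarithromycin, levofloxacin

Oxacillin: 37 mm is ≥ 27 mm ⇒ susceptible
Penicillin 16 mm: ≤ 23 mm — Resistant
Clarithromycin (12 mm) ≤ 17 mm → R
Levofloxacin: 7 mm is ≤ 8 mm → resistant
Ceftazidime 22 mm: in 21–25 mm ⇒ I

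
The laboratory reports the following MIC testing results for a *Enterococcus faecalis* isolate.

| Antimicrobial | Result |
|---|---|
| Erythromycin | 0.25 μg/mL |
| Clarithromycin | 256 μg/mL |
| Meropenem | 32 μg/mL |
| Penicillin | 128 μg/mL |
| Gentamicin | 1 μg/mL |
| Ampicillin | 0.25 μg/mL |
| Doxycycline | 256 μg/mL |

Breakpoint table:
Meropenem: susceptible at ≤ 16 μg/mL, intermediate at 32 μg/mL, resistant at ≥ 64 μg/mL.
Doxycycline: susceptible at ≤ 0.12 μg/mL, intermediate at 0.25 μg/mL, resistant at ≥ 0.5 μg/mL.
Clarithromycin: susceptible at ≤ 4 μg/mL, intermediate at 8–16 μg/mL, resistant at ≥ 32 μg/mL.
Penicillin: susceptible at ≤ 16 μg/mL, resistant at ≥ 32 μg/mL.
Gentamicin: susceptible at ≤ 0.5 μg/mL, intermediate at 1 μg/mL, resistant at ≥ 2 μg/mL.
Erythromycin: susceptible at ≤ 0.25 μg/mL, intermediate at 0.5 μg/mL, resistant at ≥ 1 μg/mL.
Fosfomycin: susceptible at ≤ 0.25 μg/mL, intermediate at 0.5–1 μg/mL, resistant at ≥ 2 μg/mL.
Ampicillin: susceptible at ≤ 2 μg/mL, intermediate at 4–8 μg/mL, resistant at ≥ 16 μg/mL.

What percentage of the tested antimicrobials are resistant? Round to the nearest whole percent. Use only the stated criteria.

Erythromycin: 0.25 μg/mL is ≤ 0.25 μg/mL — S
Clarithromycin: 256 μg/mL is ≥ 32 μg/mL — resistant
Meropenem: 32 μg/mL is = 32 μg/mL → Intermediate
Penicillin 128 μg/mL: ≥ 32 μg/mL ⇒ Resistant
Gentamicin: 1 μg/mL is = 1 μg/mL — I
Ampicillin: 0.25 μg/mL is ≤ 2 μg/mL — Susceptible
Doxycycline: 256 μg/mL is ≥ 0.5 μg/mL → R
Resistant: 3/7

43%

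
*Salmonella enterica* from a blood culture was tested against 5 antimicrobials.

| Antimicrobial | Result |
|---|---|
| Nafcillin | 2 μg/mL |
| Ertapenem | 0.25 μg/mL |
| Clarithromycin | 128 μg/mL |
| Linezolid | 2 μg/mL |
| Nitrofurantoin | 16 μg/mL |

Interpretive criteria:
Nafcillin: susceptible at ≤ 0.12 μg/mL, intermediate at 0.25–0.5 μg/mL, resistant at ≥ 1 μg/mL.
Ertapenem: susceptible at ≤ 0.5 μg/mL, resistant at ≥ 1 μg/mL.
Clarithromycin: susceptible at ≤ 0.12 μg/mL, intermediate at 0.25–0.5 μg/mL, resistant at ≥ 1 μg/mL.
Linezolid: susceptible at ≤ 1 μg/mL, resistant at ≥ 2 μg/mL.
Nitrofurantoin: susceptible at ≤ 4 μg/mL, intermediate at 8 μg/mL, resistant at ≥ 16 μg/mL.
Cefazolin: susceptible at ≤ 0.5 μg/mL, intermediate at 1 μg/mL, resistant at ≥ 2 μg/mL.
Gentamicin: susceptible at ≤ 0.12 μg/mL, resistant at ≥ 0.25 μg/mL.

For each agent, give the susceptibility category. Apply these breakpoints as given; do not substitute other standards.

R, S, R, R, R

Nafcillin 2 μg/mL: ≥ 1 μg/mL → R
Ertapenem: 0.25 μg/mL is ≤ 0.5 μg/mL ⇒ susceptible
Clarithromycin: 128 μg/mL is ≥ 1 μg/mL ⇒ resistant
Linezolid: 2 μg/mL is ≥ 2 μg/mL ⇒ R
Nitrofurantoin: 16 μg/mL is ≥ 16 μg/mL — resistant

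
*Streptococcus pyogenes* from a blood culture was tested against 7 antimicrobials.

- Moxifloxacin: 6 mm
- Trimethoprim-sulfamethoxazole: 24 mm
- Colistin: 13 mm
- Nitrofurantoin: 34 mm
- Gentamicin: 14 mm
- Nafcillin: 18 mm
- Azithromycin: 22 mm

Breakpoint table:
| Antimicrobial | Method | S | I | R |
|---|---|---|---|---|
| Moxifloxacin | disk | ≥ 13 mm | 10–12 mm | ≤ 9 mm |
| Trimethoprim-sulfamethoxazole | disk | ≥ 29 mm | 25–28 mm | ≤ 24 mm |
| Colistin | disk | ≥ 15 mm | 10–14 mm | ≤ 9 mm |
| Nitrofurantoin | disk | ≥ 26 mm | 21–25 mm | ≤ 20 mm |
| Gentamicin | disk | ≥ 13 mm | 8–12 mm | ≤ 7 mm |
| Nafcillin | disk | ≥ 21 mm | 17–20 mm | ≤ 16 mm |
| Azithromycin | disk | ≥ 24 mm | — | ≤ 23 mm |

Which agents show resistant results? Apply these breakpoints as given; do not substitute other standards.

Moxifloxacin (6 mm) ≤ 9 mm — R
Trimethoprim-sulfamethoxazole 24 mm: ≤ 24 mm → resistant
Colistin (13 mm) in 10–14 mm → intermediate
Nitrofurantoin (34 mm) ≥ 26 mm ⇒ S
Gentamicin 14 mm: ≥ 13 mm → susceptible
Nafcillin 18 mm: in 17–20 mm ⇒ intermediate
Azithromycin 22 mm: ≤ 23 mm ⇒ R

moxifloxacin, trimethoprim-sulfamethoxazole, azithromycin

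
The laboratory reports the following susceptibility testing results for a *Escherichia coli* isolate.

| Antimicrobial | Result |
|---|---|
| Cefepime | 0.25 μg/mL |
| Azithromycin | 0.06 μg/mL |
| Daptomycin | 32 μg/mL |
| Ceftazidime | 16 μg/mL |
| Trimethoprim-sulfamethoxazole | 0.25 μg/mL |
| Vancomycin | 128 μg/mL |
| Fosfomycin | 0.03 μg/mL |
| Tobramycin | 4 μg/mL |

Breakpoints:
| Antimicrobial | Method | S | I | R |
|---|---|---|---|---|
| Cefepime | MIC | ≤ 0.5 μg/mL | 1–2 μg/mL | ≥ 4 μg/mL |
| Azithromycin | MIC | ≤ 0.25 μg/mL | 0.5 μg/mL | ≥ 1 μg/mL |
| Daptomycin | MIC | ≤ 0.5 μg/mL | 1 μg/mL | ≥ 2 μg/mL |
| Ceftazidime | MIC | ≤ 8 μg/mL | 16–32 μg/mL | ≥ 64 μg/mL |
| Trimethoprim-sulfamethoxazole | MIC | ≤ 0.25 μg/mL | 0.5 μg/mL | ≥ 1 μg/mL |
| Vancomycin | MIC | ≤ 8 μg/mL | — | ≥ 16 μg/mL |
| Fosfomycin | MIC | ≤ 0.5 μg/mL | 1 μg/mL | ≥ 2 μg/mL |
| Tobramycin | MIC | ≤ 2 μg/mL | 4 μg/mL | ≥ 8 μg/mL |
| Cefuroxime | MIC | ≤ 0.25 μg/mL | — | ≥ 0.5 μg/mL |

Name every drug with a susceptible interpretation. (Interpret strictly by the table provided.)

Cefepime 0.25 μg/mL: ≤ 0.5 μg/mL — susceptible
Azithromycin (0.06 μg/mL) ≤ 0.25 μg/mL — Susceptible
Daptomycin 32 μg/mL: ≥ 2 μg/mL → Resistant
Ceftazidime: 16 μg/mL is in 16–32 μg/mL — Intermediate
Trimethoprim-sulfamethoxazole: 0.25 μg/mL is ≤ 0.25 μg/mL ⇒ Susceptible
Vancomycin 128 μg/mL: ≥ 16 μg/mL — R
Fosfomycin: 0.03 μg/mL is ≤ 0.5 μg/mL ⇒ susceptible
Tobramycin: 4 μg/mL is = 4 μg/mL — intermediate

cefepime, azithromycin, trimethoprim-sulfamethoxazole, fosfomycin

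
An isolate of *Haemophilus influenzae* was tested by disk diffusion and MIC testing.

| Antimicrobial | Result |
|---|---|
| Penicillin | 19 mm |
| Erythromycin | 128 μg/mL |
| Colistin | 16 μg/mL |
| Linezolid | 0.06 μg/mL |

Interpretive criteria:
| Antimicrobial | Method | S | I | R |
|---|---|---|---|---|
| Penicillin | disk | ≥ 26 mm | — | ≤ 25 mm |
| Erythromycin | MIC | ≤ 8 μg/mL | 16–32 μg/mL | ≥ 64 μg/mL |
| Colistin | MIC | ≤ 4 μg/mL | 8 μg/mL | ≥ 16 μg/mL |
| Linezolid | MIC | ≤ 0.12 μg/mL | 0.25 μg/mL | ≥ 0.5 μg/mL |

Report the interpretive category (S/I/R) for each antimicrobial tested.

R, R, R, S

Penicillin: 19 mm is ≤ 25 mm → Resistant
Erythromycin (128 μg/mL) ≥ 64 μg/mL → R
Colistin 16 μg/mL: ≥ 16 μg/mL ⇒ R
Linezolid 0.06 μg/mL: ≤ 0.12 μg/mL → S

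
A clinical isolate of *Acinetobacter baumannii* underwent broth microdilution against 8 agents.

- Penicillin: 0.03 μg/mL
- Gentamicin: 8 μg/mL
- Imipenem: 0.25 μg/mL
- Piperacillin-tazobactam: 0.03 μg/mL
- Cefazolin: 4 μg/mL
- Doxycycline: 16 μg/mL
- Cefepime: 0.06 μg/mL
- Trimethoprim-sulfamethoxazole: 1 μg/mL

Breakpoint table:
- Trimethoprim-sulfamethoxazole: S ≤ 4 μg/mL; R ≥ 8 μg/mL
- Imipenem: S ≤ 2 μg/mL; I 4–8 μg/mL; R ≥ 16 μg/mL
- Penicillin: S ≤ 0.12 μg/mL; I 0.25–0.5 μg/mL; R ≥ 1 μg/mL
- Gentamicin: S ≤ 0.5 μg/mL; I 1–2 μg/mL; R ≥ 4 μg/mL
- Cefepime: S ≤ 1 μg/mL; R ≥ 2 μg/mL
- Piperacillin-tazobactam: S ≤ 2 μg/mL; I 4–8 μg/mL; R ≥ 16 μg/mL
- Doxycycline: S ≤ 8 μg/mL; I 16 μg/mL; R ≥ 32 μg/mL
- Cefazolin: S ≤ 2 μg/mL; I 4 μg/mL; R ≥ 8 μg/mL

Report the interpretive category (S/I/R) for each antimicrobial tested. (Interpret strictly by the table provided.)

Penicillin: 0.03 μg/mL is ≤ 0.12 μg/mL ⇒ Susceptible
Gentamicin: 8 μg/mL is ≥ 4 μg/mL — Resistant
Imipenem: 0.25 μg/mL is ≤ 2 μg/mL → S
Piperacillin-tazobactam 0.03 μg/mL: ≤ 2 μg/mL → Susceptible
Cefazolin 4 μg/mL: = 4 μg/mL ⇒ I
Doxycycline: 16 μg/mL is = 16 μg/mL → Intermediate
Cefepime: 0.06 μg/mL is ≤ 1 μg/mL ⇒ Susceptible
Trimethoprim-sulfamethoxazole (1 μg/mL) ≤ 4 μg/mL — susceptible

S, R, S, S, I, I, S, S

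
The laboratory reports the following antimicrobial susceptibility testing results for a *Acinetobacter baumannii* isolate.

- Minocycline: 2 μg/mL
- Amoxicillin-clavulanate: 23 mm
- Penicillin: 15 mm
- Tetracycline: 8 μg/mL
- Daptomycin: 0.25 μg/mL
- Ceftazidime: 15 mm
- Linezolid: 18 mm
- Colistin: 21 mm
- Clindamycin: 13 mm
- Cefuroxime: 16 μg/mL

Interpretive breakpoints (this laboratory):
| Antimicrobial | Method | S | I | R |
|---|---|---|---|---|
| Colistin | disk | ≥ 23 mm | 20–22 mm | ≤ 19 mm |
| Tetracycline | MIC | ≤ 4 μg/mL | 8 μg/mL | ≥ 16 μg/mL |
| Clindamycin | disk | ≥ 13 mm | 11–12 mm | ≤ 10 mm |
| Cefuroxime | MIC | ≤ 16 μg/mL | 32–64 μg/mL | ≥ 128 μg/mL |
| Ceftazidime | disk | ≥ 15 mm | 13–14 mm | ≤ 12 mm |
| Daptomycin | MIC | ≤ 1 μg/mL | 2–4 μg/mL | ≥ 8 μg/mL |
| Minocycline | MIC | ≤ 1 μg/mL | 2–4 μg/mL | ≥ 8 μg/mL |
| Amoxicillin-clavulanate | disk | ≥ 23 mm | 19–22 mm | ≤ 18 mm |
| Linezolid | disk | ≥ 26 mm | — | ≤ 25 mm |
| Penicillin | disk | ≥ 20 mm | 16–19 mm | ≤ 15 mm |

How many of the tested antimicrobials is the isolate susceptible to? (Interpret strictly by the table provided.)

5

Minocycline (2 μg/mL) in 2–4 μg/mL — Intermediate
Amoxicillin-clavulanate 23 mm: ≥ 23 mm — susceptible
Penicillin (15 mm) ≤ 15 mm — Resistant
Tetracycline (8 μg/mL) = 8 μg/mL ⇒ intermediate
Daptomycin 0.25 μg/mL: ≤ 1 μg/mL ⇒ Susceptible
Ceftazidime (15 mm) ≥ 15 mm — susceptible
Linezolid 18 mm: ≤ 25 mm ⇒ Resistant
Colistin 21 mm: in 20–22 mm ⇒ intermediate
Clindamycin 13 mm: ≥ 13 mm ⇒ susceptible
Cefuroxime 16 μg/mL: ≤ 16 μg/mL → Susceptible
Susceptible: 5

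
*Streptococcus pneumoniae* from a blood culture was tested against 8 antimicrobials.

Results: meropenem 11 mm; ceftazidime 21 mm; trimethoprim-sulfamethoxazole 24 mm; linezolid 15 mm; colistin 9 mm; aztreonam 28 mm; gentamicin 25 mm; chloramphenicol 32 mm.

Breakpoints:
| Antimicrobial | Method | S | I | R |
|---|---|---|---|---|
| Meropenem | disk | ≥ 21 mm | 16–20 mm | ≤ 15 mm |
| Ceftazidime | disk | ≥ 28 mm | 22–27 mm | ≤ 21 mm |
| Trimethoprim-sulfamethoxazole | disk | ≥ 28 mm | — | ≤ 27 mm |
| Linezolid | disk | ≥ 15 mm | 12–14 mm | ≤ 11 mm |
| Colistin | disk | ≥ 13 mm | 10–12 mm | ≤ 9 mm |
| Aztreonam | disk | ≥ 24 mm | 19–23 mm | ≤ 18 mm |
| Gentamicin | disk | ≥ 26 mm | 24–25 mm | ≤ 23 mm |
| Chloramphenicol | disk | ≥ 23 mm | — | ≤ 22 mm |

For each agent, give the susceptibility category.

Meropenem: 11 mm is ≤ 15 mm ⇒ R
Ceftazidime (21 mm) ≤ 21 mm ⇒ resistant
Trimethoprim-sulfamethoxazole (24 mm) ≤ 27 mm ⇒ Resistant
Linezolid: 15 mm is ≥ 15 mm ⇒ Susceptible
Colistin: 9 mm is ≤ 9 mm — Resistant
Aztreonam: 28 mm is ≥ 24 mm — susceptible
Gentamicin: 25 mm is in 24–25 mm — intermediate
Chloramphenicol: 32 mm is ≥ 23 mm — Susceptible

R, R, R, S, R, S, I, S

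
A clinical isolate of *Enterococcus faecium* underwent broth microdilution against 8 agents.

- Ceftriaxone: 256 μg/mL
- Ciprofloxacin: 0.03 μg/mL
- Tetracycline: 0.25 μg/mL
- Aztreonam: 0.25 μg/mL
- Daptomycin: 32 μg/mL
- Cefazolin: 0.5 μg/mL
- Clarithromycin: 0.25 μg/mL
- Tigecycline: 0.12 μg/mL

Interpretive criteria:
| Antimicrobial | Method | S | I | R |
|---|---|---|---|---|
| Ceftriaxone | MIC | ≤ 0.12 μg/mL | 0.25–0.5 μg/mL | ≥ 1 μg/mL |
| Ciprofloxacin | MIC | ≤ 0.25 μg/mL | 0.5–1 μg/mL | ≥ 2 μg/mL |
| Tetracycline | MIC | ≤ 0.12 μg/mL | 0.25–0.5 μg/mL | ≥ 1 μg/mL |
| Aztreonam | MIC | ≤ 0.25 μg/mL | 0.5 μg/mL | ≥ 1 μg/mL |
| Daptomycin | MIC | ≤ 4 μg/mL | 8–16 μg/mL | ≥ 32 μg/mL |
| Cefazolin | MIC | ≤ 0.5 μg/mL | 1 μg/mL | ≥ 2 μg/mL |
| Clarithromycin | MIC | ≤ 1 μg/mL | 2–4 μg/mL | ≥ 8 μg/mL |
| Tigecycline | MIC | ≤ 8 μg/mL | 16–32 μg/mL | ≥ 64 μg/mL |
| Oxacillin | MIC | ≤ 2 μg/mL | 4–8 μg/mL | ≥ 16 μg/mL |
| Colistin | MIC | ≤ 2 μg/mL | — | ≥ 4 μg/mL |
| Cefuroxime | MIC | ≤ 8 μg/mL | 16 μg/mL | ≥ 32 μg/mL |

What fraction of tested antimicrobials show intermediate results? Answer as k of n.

1 of 8

Ceftriaxone 256 μg/mL: ≥ 1 μg/mL → Resistant
Ciprofloxacin: 0.03 μg/mL is ≤ 0.25 μg/mL ⇒ S
Tetracycline: 0.25 μg/mL is in 0.25–0.5 μg/mL ⇒ Intermediate
Aztreonam 0.25 μg/mL: ≤ 0.25 μg/mL → Susceptible
Daptomycin: 32 μg/mL is ≥ 32 μg/mL → Resistant
Cefazolin 0.5 μg/mL: ≤ 0.5 μg/mL → susceptible
Clarithromycin: 0.25 μg/mL is ≤ 1 μg/mL → susceptible
Tigecycline 0.12 μg/mL: ≤ 8 μg/mL → susceptible
Intermediate: 1/8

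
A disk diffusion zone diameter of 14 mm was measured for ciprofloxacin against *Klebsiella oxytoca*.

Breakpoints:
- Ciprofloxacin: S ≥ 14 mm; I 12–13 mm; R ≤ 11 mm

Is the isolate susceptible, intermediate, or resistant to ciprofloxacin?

S

Ciprofloxacin (14 mm) ≥ 14 mm → susceptible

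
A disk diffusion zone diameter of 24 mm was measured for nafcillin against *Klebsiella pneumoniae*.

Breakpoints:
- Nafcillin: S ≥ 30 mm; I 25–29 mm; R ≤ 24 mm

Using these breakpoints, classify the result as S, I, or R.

R

Nafcillin 24 mm: ≤ 24 mm → R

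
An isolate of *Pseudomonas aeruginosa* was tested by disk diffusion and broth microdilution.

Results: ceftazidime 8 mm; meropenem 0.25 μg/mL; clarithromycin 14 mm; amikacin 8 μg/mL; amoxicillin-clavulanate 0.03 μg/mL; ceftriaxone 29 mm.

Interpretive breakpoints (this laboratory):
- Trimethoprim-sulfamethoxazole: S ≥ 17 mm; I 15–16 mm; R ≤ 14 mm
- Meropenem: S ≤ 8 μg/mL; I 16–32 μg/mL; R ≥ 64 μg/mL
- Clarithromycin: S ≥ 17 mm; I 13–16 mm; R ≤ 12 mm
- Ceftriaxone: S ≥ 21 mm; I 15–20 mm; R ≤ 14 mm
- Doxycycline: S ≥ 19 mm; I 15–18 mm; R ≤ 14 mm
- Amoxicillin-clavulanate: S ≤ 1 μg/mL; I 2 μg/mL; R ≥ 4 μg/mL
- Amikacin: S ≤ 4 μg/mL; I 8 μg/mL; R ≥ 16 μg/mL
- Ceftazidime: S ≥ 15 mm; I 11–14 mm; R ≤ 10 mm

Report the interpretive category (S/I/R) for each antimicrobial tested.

R, S, I, I, S, S

Ceftazidime 8 mm: ≤ 10 mm — R
Meropenem: 0.25 μg/mL is ≤ 8 μg/mL ⇒ susceptible
Clarithromycin 14 mm: in 13–16 mm — intermediate
Amikacin (8 μg/mL) = 8 μg/mL — intermediate
Amoxicillin-clavulanate (0.03 μg/mL) ≤ 1 μg/mL → Susceptible
Ceftriaxone: 29 mm is ≥ 21 mm — S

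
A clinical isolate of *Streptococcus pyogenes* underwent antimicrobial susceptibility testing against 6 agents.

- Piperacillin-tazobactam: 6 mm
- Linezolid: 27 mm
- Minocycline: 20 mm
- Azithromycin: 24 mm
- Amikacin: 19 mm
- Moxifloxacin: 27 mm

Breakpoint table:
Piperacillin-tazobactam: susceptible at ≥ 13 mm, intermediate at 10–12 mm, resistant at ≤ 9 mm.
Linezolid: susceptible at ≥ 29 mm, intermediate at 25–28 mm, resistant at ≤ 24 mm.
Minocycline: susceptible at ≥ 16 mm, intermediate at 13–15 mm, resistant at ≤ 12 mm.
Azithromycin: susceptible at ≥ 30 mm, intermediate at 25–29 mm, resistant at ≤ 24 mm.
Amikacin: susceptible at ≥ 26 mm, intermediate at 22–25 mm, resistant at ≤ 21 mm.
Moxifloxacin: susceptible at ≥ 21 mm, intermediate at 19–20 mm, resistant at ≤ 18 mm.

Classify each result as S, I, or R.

R, I, S, R, R, S

Piperacillin-tazobactam 6 mm: ≤ 9 mm → Resistant
Linezolid (27 mm) in 25–28 mm → Intermediate
Minocycline: 20 mm is ≥ 16 mm → S
Azithromycin 24 mm: ≤ 24 mm — R
Amikacin: 19 mm is ≤ 21 mm — resistant
Moxifloxacin 27 mm: ≥ 21 mm → S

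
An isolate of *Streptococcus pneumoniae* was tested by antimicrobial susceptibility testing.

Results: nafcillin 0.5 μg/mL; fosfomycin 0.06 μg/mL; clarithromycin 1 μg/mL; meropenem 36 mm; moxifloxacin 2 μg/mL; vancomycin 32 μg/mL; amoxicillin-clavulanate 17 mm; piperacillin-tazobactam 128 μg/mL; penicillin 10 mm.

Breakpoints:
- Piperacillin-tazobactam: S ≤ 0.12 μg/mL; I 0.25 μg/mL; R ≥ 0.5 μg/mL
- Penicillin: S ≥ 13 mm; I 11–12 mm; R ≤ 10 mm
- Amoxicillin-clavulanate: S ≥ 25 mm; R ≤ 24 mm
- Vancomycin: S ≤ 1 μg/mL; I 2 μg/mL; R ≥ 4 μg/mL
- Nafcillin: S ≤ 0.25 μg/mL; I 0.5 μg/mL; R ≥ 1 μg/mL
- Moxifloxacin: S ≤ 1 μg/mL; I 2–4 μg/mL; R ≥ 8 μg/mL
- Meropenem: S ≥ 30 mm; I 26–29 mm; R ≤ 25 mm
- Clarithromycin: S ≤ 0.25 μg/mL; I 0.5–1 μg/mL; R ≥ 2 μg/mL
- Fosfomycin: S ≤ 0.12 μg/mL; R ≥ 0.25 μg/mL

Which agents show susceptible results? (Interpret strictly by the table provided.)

fosfomycin, meropenem

Nafcillin (0.5 μg/mL) = 0.5 μg/mL ⇒ Intermediate
Fosfomycin (0.06 μg/mL) ≤ 0.12 μg/mL — Susceptible
Clarithromycin: 1 μg/mL is in 0.5–1 μg/mL — intermediate
Meropenem (36 mm) ≥ 30 mm → Susceptible
Moxifloxacin (2 μg/mL) in 2–4 μg/mL ⇒ Intermediate
Vancomycin: 32 μg/mL is ≥ 4 μg/mL → R
Amoxicillin-clavulanate 17 mm: ≤ 24 mm → resistant
Piperacillin-tazobactam 128 μg/mL: ≥ 0.5 μg/mL → resistant
Penicillin: 10 mm is ≤ 10 mm → R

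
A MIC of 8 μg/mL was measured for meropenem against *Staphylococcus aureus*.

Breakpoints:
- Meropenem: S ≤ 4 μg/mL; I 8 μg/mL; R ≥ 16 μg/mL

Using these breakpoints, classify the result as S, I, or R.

Intermediate

Meropenem 8 μg/mL: = 8 μg/mL — Intermediate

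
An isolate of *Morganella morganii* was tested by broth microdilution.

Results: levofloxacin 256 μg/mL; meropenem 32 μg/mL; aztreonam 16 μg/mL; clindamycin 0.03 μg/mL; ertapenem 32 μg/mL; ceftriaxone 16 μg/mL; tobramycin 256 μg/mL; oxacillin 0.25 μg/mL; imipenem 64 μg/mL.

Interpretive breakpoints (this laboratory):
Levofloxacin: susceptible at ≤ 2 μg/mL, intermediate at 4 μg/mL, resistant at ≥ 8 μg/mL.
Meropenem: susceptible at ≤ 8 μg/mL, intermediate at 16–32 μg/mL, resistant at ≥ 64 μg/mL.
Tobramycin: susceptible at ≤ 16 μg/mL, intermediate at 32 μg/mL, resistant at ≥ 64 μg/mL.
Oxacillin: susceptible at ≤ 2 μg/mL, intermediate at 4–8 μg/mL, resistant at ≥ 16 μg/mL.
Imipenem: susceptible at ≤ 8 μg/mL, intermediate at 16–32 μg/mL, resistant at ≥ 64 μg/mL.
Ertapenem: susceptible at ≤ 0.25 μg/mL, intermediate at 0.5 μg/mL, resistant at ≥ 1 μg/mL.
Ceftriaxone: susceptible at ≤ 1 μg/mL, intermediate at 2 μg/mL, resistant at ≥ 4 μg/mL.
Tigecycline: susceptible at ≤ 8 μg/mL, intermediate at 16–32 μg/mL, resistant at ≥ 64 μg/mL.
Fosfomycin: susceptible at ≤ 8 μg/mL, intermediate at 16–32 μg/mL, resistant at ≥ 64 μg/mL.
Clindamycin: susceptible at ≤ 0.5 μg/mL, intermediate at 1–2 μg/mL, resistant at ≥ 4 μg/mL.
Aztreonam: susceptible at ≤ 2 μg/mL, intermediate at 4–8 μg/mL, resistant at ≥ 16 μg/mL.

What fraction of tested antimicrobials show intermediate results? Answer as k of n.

Levofloxacin (256 μg/mL) ≥ 8 μg/mL — Resistant
Meropenem (32 μg/mL) in 16–32 μg/mL — intermediate
Aztreonam: 16 μg/mL is ≥ 16 μg/mL — Resistant
Clindamycin: 0.03 μg/mL is ≤ 0.5 μg/mL → susceptible
Ertapenem 32 μg/mL: ≥ 1 μg/mL — Resistant
Ceftriaxone 16 μg/mL: ≥ 4 μg/mL → resistant
Tobramycin 256 μg/mL: ≥ 64 μg/mL ⇒ R
Oxacillin 0.25 μg/mL: ≤ 2 μg/mL → susceptible
Imipenem 64 μg/mL: ≥ 64 μg/mL — Resistant
Intermediate: 1/9

1 of 9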